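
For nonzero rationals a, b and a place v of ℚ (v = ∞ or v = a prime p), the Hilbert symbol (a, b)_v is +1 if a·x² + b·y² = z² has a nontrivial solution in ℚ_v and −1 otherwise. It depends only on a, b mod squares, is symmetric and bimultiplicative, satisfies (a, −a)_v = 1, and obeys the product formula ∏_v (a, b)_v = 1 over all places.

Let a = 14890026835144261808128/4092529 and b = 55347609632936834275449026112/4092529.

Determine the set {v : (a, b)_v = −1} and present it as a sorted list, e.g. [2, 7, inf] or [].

(a, b) ≡ (43, 614713) mod (ℚ^×)²; places V = {2, 3, 7, 11, 17, 29, 41, 43, 47, ∞}.
(a,b)_47: α=2, u≡22; β=3, v≡33 (mod 47); (22|47)=-1, (33|47)=-1; sign (−1)^0·-1^3·-1^2 = -1.
(a,b)_29: α=2, u≡10; β=3, v≡15 (mod 29); (10|29)=-1, (15|29)=-1; sign (−1)^0·-1^3·-1^2 = -1.
(a,b)_3: α=0, u≡1; β=2, v≡1 (mod 3); (1|3)=+1, (1|3)=+1; sign (−1)^0·+1^2·+1^0 = +1.
(a,b)_∞: sgn(43)=+, sgn(614713)=+, so +1.
(a,b)_17: α=-4, u≡4; β=-4, v≡6 (mod 17); (4|17)=+1, (6|17)=-1; sign (−1)^0·+1^-4·-1^-4 = +1.
(a,b)_41: α=2, u≡10; β=3, v≡7 (mod 41); (10|41)=+1, (7|41)=-1; sign (−1)^0·+1^3·-1^2 = +1.
(a,b)_11: α=4, u≡8; β=5, v≡9 (mod 11); (8|11)=-1, (9|11)=+1; sign (−1)^0·-1^5·+1^4 = -1.
(a,b)_7: α=-2, u≡4; β=-2, v≡1 (mod 7); (4|7)=+1, (1|7)=+1; sign (−1)^0·+1^-2·+1^-2 = +1.
(a,b)_43: α=3, u≡38; β=4, v≡26 (mod 43); (38|43)=+1, (26|43)=-1; sign (−1)^0·+1^4·-1^3 = -1.
(a,b)_2: α=12, β=6; u≡3, v≡1 (mod 8); ε(u)ε(v)=1·0, αω(v)=12·0, βω(u)=6·1; sum ≡ 0  ⇒  +1.
|Ram(43, 614713)| = 4, even; anisotropic at {11, 29, 43, 47}.

[11, 29, 43, 47]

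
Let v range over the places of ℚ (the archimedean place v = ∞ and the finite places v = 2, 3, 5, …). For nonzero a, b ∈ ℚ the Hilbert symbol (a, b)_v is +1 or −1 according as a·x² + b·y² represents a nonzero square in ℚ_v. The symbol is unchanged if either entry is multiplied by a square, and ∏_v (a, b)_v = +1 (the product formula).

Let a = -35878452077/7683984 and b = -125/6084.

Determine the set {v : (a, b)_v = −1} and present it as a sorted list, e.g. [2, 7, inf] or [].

Mod squares: a ≡ -437, b ≡ -5. Check v ∈ {∞, 2, 3, 5, 7, 11, 13, 17, 19, 23, 41}.
v=19: a=19^1·(≡15), b=19^0·(≡2) mod 19; (15|19)=-1, (2|19)=-1; (−1)^{1·0·9}·(-1)^0·(-1)^1 = -1.
v=∞: -437 < 0 and -5 < 0  ⇒  (a,b)_∞ = -1.
v=5: a=5^0·(≡2), b=5^3·(≡1) mod 5; (2|5)=-1, (1|5)=+1; (−1)^{0·3·2}·(-1)^3·(+1)^0 = -1.
v=13: a=13^2·(≡11), b=13^-2·(≡7) mod 13; (11|13)=-1, (7|13)=-1; (−1)^{2·-2·6}·(-1)^-2·(-1)^2 = +1.
v=23: a=23^1·(≡16), b=23^0·(≡3) mod 23; (16|23)=+1, (3|23)=+1; (−1)^{1·0·11}·(+1)^0·(+1)^1 = +1.
v=17: a=17^2·(≡10), b=17^0·(≡3) mod 17; (10|17)=-1, (3|17)=-1; (−1)^{2·0·8}·(-1)^0·(-1)^2 = +1.
v=41: a=41^2·(≡14), b=41^0·(≡5) mod 41; (14|41)=-1, (5|41)=+1; (−1)^{2·0·20}·(-1)^0·(+1)^2 = +1.
v=3: a=3^-4·(≡1), b=3^-2·(≡1) mod 3; (1|3)=+1, (1|3)=+1; (−1)^{-4·-2·1}·(+1)^-2·(+1)^-4 = +1.
v=11: a=11^-2·(≡5), b=11^0·(≡7) mod 11; (5|11)=+1, (7|11)=-1; (−1)^{-2·0·5}·(+1)^0·(-1)^-2 = +1.
v=2: v_2(a)=-4, v_2(b)=-2; units ≡ 3, 3 (mod 8); ε·ε+αω+βω = 1·1+-4·1+-2·1 ≡ 1  ⇒  (a,b)_2 = -1.
v=7: a=7^-2·(≡4), b=7^0·(≡1) mod 7; (4|7)=+1, (1|7)=+1; (−1)^{-2·0·3}·(+1)^0·(+1)^-2 = +1.
(-437, -5 / ℚ) ramifies at {2, 5, 19, ∞}: a division algebra.

[2, 5, 19, inf]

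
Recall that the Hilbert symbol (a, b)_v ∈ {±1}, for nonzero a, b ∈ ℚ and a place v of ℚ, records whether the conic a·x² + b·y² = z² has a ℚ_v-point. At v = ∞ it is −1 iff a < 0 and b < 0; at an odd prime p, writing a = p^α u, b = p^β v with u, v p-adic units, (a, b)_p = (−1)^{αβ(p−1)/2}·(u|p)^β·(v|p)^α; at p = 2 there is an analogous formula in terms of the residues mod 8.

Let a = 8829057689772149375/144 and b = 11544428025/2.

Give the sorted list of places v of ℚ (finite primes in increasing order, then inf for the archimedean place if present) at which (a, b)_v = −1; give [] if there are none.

Mod squares: a ≡ 2639, b ≡ 2. Check v ∈ {∞, 2, 3, 5, 7, 13, 17, 19, 29}.
v=13: a=13^3·(≡7), b=13^2·(≡11) mod 13; (7|13)=-1, (11|13)=-1; (−1)^{3·2·6}·(-1)^2·(-1)^3 = -1.
v=∞: 2639 > 0 and 2 > 0  ⇒  (a,b)_∞ = +1.
v=3: a=3^-2·(≡2), b=3^2·(≡2) mod 3; (2|3)=-1, (2|3)=-1; (−1)^{-2·2·1}·(-1)^2·(-1)^-2 = +1.
v=19: a=19^4·(≡1), b=19^2·(≡15) mod 19; (1|19)=+1, (15|19)=-1; (−1)^{4·2·9}·(+1)^2·(-1)^4 = +1.
v=2: v_2(a)=-4, v_2(b)=-1; units ≡ 7, 1 (mod 8); ε·ε+αω+βω = 1·0+-4·0+-1·0 ≡ 0  ⇒  (a,b)_2 = +1.
v=5: a=5^4·(≡1), b=5^2·(≡3) mod 5; (1|5)=+1, (3|5)=-1; (−1)^{4·2·2}·(+1)^2·(-1)^4 = +1.
v=17: a=17^2·(≡1), b=17^0·(≡4) mod 17; (1|17)=+1, (4|17)=+1; (−1)^{2·0·8}·(+1)^0·(+1)^2 = +1.
v=29: a=29^3·(≡5), b=29^2·(≡10) mod 29; (5|29)=+1, (10|29)=-1; (−1)^{3·2·14}·(+1)^2·(-1)^3 = -1.
v=7: a=7^1·(≡5), b=7^0·(≡2) mod 7; (5|7)=-1, (2|7)=+1; (−1)^{1·0·3}·(-1)^0·(+1)^1 = +1.
Ram(2639, 2) = {13, 29}; no ℚ_13-point on the conic.

[13, 29]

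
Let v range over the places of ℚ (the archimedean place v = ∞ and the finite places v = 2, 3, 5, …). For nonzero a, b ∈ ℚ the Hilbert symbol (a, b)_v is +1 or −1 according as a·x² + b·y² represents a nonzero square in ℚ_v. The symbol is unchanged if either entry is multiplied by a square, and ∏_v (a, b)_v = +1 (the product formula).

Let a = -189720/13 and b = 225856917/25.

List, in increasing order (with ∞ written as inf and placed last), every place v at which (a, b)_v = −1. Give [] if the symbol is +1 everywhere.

[2, 5, 17, 37]

(a, b) ≡ (-68510, 2788357) mod (ℚ^×)²; places V = {2, 3, 5, 11, 13, 17, 31, 37, ∞}.
(a,b)_13: α=-1, u≡2; β=1, v≡7 (mod 13); (2|13)=-1, (7|13)=-1; sign (−1)^0·-1^1·-1^-1 = +1.
(a,b)_37: α=0, u≡24; β=1, v≡17 (mod 37); (24|37)=-1, (17|37)=-1; sign (−1)^0·-1^1·-1^0 = -1.
(a,b)_3: α=2, u≡1; β=4, v≡1 (mod 3); (1|3)=+1, (1|3)=+1; sign (−1)^0·+1^4·+1^2 = +1.
(a,b)_5: α=1, u≡2; β=-2, v≡2 (mod 5); (2|5)=-1, (2|5)=-1; sign (−1)^0·-1^-2·-1^1 = -1.
(a,b)_∞: sgn(-68510)=−, sgn(2788357)=+, so +1.
(a,b)_11: α=0, u≡4; β=1, v≡4 (mod 11); (4|11)=+1, (4|11)=+1; sign (−1)^0·+1^1·+1^0 = +1.
(a,b)_31: α=1, u≡30; β=1, v≡1 (mod 31); (30|31)=-1, (1|31)=+1; sign (−1)^1·-1^1·+1^1 = +1.
(a,b)_2: α=3, β=0; u≡1, v≡5 (mod 8); ε(u)ε(v)=0·0, αω(v)=3·1, βω(u)=0·0; sum ≡ 1  ⇒  -1.
(a,b)_17: α=1, u≡2; β=1, v≡6 (mod 17); (2|17)=+1, (6|17)=-1; sign (−1)^0·+1^1·-1^1 = -1.
Ram(-68510, 2788357) = {2, 5, 17, 37}; no ℚ_2-point on the conic.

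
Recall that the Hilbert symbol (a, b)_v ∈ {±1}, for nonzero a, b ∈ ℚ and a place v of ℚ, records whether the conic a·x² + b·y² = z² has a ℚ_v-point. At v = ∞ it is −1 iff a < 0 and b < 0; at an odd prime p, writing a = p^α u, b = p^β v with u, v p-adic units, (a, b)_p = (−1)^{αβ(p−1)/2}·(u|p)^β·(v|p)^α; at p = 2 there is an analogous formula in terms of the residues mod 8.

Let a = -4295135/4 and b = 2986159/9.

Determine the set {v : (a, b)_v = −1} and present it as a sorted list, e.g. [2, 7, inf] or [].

[13, 17, 23, 29]

(a, b) ≡ (-25415, 24679) mod (ℚ^×)²; places V = {2, 3, 5, 11, 13, 17, 23, 29, 37, ∞}.
(a,b)_37: α=0, u≡21; β=1, v≡34 (mod 37); (21|37)=+1, (34|37)=+1; sign (−1)^0·+1^1·+1^0 = +1.
(a,b)_11: α=0, u≡6; β=2, v≡8 (mod 11); (6|11)=-1, (8|11)=-1; sign (−1)^0·-1^2·-1^0 = +1.
(a,b)_2: α=-2, β=0; u≡1, v≡7 (mod 8); ε(u)ε(v)=0·1, αω(v)=-2·0, βω(u)=0·0; sum ≡ 0  ⇒  +1.
(a,b)_29: α=0, u≡21; β=1, v≡12 (mod 29); (21|29)=-1, (12|29)=-1; sign (−1)^0·-1^1·-1^0 = -1.
(a,b)_17: α=1, u≡4; β=0, v≡14 (mod 17); (4|17)=+1, (14|17)=-1; sign (−1)^0·+1^0·-1^1 = -1.
(a,b)_∞: sgn(-25415)=−, sgn(24679)=+, so +1.
(a,b)_13: α=3, u≡2; β=0, v≡8 (mod 13); (2|13)=-1, (8|13)=-1; sign (−1)^0·-1^0·-1^3 = -1.
(a,b)_23: α=1, u≡21; β=1, v≡10 (mod 23); (21|23)=-1, (10|23)=-1; sign (−1)^1·-1^1·-1^1 = -1.
(a,b)_3: α=0, u≡1; β=-2, v≡1 (mod 3); (1|3)=+1, (1|3)=+1; sign (−1)^0·+1^-2·+1^0 = +1.
(a,b)_5: α=1, u≡2; β=0, v≡1 (mod 5); (2|5)=-1, (1|5)=+1; sign (−1)^0·-1^0·+1^1 = +1.
|Ram(-25415, 24679)| = 4, even; anisotropic at {13, 17, 23, 29}.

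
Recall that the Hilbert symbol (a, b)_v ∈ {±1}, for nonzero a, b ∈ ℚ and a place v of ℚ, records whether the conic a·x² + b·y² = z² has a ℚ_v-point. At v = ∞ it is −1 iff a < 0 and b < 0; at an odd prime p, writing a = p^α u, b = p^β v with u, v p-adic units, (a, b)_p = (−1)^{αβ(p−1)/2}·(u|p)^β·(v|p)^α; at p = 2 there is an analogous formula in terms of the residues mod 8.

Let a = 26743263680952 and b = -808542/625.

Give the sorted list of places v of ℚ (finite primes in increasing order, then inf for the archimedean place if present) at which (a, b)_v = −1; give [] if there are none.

[13, 23, 31, 37]

(a, b) ≡ (29822, -9982) mod (ℚ^×)²; places V = {2, 3, 5, 7, 13, 23, 31, 37, ∞}.
(a,b)_37: α=1, u≡17; β=0, v≡23 (mod 37); (17|37)=-1, (23|37)=-1; sign (−1)^0·-1^0·-1^1 = -1.
(a,b)_∞: sgn(29822)=+, sgn(-9982)=−, so +1.
(a,b)_2: α=3, β=1; u≡7, v≡1 (mod 8); ε(u)ε(v)=1·0, αω(v)=3·0, βω(u)=1·0; sum ≡ 0  ⇒  +1.
(a,b)_23: α=2, u≡7; β=1, v≡9 (mod 23); (7|23)=-1, (9|23)=+1; sign (−1)^0·-1^1·+1^2 = -1.
(a,b)_7: α=2, u≡2; β=1, v≡4 (mod 7); (2|7)=+1, (4|7)=+1; sign (−1)^0·+1^1·+1^2 = +1.
(a,b)_13: α=1, u≡8; β=0, v≡6 (mod 13); (8|13)=-1, (6|13)=-1; sign (−1)^0·-1^0·-1^1 = -1.
(a,b)_5: α=0, u≡2; β=-4, v≡3 (mod 5); (2|5)=-1, (3|5)=-1; sign (−1)^0·-1^-4·-1^0 = +1.
(a,b)_31: α=3, u≡25; β=1, v≡4 (mod 31); (25|31)=+1, (4|31)=+1; sign (−1)^1·+1^1·+1^3 = -1.
(a,b)_3: α=2, u≡2; β=4, v≡2 (mod 3); (2|3)=-1, (2|3)=-1; sign (−1)^0·-1^4·-1^2 = +1.
Ram(29822, -9982) = {13, 23, 31, 37}; no ℚ_13-point on the conic.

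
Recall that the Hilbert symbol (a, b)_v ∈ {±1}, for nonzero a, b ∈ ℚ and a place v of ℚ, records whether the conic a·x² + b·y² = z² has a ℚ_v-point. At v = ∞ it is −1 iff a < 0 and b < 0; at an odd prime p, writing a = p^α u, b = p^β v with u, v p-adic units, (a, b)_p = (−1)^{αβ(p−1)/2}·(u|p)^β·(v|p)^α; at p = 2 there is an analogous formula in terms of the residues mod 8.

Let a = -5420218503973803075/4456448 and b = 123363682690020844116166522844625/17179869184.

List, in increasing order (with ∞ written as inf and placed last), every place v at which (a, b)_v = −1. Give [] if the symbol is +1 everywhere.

Mod squares: a ≡ -3139339, b ≡ 65. Check v ∈ {∞, 2, 3, 5, 7, 13, 17, 23, 31, 37}.
v=2: v_2(a)=-18, v_2(b)=-34; units ≡ 5, 1 (mod 8); ε·ε+αω+βω = 0·0+-18·0+-34·1 ≡ 0  ⇒  (a,b)_2 = +1.
v=5: a=5^2·(≡4), b=5^3·(≡3) mod 5; (4|5)=+1, (3|5)=-1; (−1)^{2·3·2}·(+1)^3·(-1)^2 = +1.
v=3: a=3^10·(≡2), b=3^18·(≡2) mod 3; (2|3)=-1, (2|3)=-1; (−1)^{10·18·1}·(-1)^18·(-1)^10 = +1.
v=7: a=7^7·(≡6), b=7^8·(≡4) mod 7; (6|7)=-1, (4|7)=+1; (−1)^{7·8·3}·(-1)^8·(+1)^7 = +1.
v=17: a=17^-1·(≡2), b=17^2·(≡7) mod 17; (2|17)=+1, (7|17)=-1; (−1)^{-1·2·8}·(+1)^2·(-1)^-1 = -1.
v=13: a=13^2·(≡8), b=13^3·(≡6) mod 13; (8|13)=-1, (6|13)=-1; (−1)^{2·3·6}·(-1)^3·(-1)^2 = -1.
v=∞: -3139339 < 0 and 65 > 0  ⇒  (a,b)_∞ = +1.
v=37: a=37^1·(≡24), b=37^2·(≡3) mod 37; (24|37)=-1, (3|37)=+1; (−1)^{1·2·18}·(-1)^2·(+1)^1 = +1.
v=31: a=31^1·(≡28), b=31^2·(≡23) mod 31; (28|31)=+1, (23|31)=-1; (−1)^{1·2·15}·(+1)^2·(-1)^1 = -1.
v=23: a=23^1·(≡9), b=23^2·(≡5) mod 23; (9|23)=+1, (5|23)=-1; (−1)^{1·2·11}·(+1)^2·(-1)^1 = -1.
|Ram(-3139339, 65)| = 4, even; anisotropic at {13, 17, 23, 31}.

[13, 17, 23, 31]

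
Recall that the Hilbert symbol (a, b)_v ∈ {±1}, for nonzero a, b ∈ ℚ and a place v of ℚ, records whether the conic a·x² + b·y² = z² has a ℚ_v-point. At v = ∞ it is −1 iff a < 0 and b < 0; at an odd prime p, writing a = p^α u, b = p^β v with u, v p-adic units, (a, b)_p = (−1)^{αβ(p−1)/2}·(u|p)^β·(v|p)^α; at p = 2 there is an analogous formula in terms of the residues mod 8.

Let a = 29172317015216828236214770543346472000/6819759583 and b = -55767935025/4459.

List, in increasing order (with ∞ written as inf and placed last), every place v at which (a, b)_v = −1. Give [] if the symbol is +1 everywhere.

[7, 11]

Mod squares: a ≡ 504735, b ≡ -19019. Check v ∈ {∞, 2, 3, 5, 7, 11, 13, 19, 23}.
v=13: a=13^-2·(≡1), b=13^-1·(≡11) mod 13; (1|13)=+1, (11|13)=-1; (−1)^{-2·-1·6}·(+1)^-1·(-1)^-2 = +1.
v=5: a=5^3·(≡2), b=5^2·(≡1) mod 5; (2|5)=-1, (1|5)=+1; (−1)^{3·2·2}·(-1)^2·(+1)^3 = +1.
v=7: a=7^-9·(≡6), b=7^-3·(≡5) mod 7; (6|7)=-1, (5|7)=-1; (−1)^{-9·-3·3}·(-1)^-3·(-1)^-9 = -1.
v=∞: 504735 > 0 and -19019 < 0  ⇒  (a,b)_∞ = +1.
v=2: v_2(a)=6, v_2(b)=0; units ≡ 7, 5 (mod 8); ε·ε+αω+βω = 1·0+6·1+0·0 ≡ 0  ⇒  (a,b)_2 = +1.
v=19: a=19^3·(≡10), b=19^1·(≡11) mod 19; (10|19)=-1, (11|19)=+1; (−1)^{3·1·9}·(-1)^1·(+1)^3 = +1.
v=3: a=3^21·(≡2), b=3^6·(≡1) mod 3; (2|3)=-1, (1|3)=+1; (−1)^{21·6·1}·(-1)^6·(+1)^21 = +1.
v=11: a=11^15·(≡1), b=11^5·(≡4) mod 11; (1|11)=+1, (4|11)=+1; (−1)^{15·5·5}·(+1)^5·(+1)^15 = -1.
v=23: a=23^3·(≡2), b=23^0·(≡9) mod 23; (2|23)=+1, (9|23)=+1; (−1)^{3·0·11}·(+1)^0·(+1)^3 = +1.
Ram(504735, -19019) = {7, 11}; no ℚ_7-point on the conic.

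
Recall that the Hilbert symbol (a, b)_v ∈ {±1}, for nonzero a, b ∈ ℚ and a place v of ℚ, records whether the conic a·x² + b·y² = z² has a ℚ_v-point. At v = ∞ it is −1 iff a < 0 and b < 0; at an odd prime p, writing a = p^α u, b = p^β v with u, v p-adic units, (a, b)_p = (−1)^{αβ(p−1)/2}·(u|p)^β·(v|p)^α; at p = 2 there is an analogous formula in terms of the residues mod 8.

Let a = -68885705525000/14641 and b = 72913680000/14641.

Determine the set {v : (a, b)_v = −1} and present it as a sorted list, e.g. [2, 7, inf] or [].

Mod squares: a ≡ -6290, b ≡ 202538. Check v ∈ {∞, 2, 3, 5, 7, 11, 13, 17, 23, 37}.
v=3: a=3^0·(≡1), b=3^2·(≡2) mod 3; (1|3)=+1, (2|3)=-1; (−1)^{0·2·1}·(+1)^2·(-1)^0 = +1.
v=2: v_2(a)=3, v_2(b)=7; units ≡ 7, 5 (mod 8); ε·ε+αω+βω = 1·0+3·1+7·0 ≡ 1  ⇒  (a,b)_2 = -1.
v=5: a=5^5·(≡2), b=5^4·(≡3) mod 5; (2|5)=-1, (3|5)=-1; (−1)^{5·4·2}·(-1)^4·(-1)^5 = -1.
v=11: a=11^-4·(≡10), b=11^-4·(≡7) mod 11; (10|11)=-1, (7|11)=-1; (−1)^{-4·-4·5}·(-1)^-4·(-1)^-4 = +1.
v=37: a=37^1·(≡22), b=37^1·(≡15) mod 37; (22|37)=-1, (15|37)=-1; (−1)^{1·1·18}·(-1)^1·(-1)^1 = +1.
v=7: a=7^2·(≡3), b=7^1·(≡3) mod 7; (3|7)=-1, (3|7)=-1; (−1)^{2·1·3}·(-1)^1·(-1)^2 = -1.
v=23: a=23^2·(≡13), b=23^1·(≡15) mod 23; (13|23)=+1, (15|23)=-1; (−1)^{2·1·11}·(+1)^1·(-1)^2 = +1.
v=∞: -6290 < 0 and 202538 > 0  ⇒  (a,b)_∞ = +1.
v=13: a=13^2·(≡6), b=13^0·(≡6) mod 13; (6|13)=-1, (6|13)=-1; (−1)^{2·0·6}·(-1)^0·(-1)^2 = +1.
v=17: a=17^1·(≡4), b=17^1·(≡11) mod 17; (4|17)=+1, (11|17)=-1; (−1)^{1·1·8}·(+1)^1·(-1)^1 = -1.
|Ram(-6290, 202538)| = 4, even; anisotropic at {2, 5, 7, 17}.

[2, 5, 7, 17]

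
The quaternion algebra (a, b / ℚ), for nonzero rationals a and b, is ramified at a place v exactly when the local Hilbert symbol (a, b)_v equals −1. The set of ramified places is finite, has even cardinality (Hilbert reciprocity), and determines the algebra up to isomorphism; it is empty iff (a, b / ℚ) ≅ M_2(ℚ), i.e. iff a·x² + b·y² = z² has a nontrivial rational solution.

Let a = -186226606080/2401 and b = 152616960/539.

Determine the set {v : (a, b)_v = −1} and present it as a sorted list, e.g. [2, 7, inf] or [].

[5, 11]

Mod squares: a ≡ -4370, b ≡ 1265. Check v ∈ {∞, 2, 3, 5, 7, 11, 17, 19, 23}.
v=7: a=7^-4·(≡3), b=7^-2·(≡5) mod 7; (3|7)=-1, (5|7)=-1; (−1)^{-4·-2·3}·(-1)^-2·(-1)^-4 = +1.
v=2: v_2(a)=15, v_2(b)=14; units ≡ 7, 1 (mod 8); ε·ε+αω+βω = 1·0+15·0+14·0 ≡ 0  ⇒  (a,b)_2 = +1.
v=17: a=17^2·(≡9), b=17^0·(≡6) mod 17; (9|17)=+1, (6|17)=-1; (−1)^{2·0·8}·(+1)^0·(-1)^2 = +1.
v=5: a=5^1·(≡4), b=5^1·(≡3) mod 5; (4|5)=+1, (3|5)=-1; (−1)^{1·1·2}·(+1)^1·(-1)^1 = -1.
v=11: a=11^0·(≡8), b=11^-1·(≡9) mod 11; (8|11)=-1, (9|11)=+1; (−1)^{0·-1·5}·(-1)^-1·(+1)^0 = -1.
v=3: a=3^2·(≡1), b=3^4·(≡2) mod 3; (1|3)=+1, (2|3)=-1; (−1)^{2·4·1}·(+1)^4·(-1)^2 = +1.
v=∞: -4370 < 0 and 1265 > 0  ⇒  (a,b)_∞ = +1.
v=19: a=19^1·(≡17), b=19^0·(≡7) mod 19; (17|19)=+1, (7|19)=+1; (−1)^{1·0·9}·(+1)^0·(+1)^1 = +1.
v=23: a=23^1·(≡20), b=23^1·(≡2) mod 23; (20|23)=-1, (2|23)=+1; (−1)^{1·1·11}·(-1)^1·(+1)^1 = +1.
Ram(-4370, 1265) = {5, 11}; no ℚ_5-point on the conic.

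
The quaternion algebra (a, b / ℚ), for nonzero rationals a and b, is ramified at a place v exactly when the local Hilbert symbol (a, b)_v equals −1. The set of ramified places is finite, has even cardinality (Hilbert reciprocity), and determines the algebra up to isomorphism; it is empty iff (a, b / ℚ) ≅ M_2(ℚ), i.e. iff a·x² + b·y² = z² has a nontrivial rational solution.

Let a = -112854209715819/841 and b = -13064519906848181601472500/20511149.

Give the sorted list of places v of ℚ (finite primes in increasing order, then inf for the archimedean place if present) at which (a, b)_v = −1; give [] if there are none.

[3, 19, 29, inf]

(a, b) ≡ (-19, -418209) mod (ℚ^×)²; places V = {2, 3, 5, 11, 13, 19, 23, 29, ∞}.
(a,b)_5: α=0, u≡1; β=4, v≡1 (mod 5); (1|5)=+1, (1|5)=+1; sign (−1)^0·+1^4·+1^0 = +1.
(a,b)_13: α=4, u≡11; β=6, v≡3 (mod 13); (11|13)=-1, (3|13)=+1; sign (−1)^0·-1^6·+1^4 = +1.
(a,b)_23: α=2, u≡3; β=3, v≡11 (mod 23); (3|23)=+1, (11|23)=-1; sign (−1)^0·+1^3·-1^2 = +1.
(a,b)_∞: sgn(-19)=−, sgn(-418209)=−, so -1.
(a,b)_2: α=0, β=2; u≡5, v≡7 (mod 8); ε(u)ε(v)=0·1, αω(v)=0·0, βω(u)=2·1; sum ≡ 0  ⇒  +1.
(a,b)_3: α=2, u≡2; β=3, v≡1 (mod 3); (2|3)=-1, (1|3)=+1; sign (−1)^0·-1^3·+1^2 = -1.
(a,b)_19: α=3, u≡3; β=5, v≡15 (mod 19); (3|19)=-1, (15|19)=-1; sign (−1)^1·-1^5·-1^3 = -1.
(a,b)_11: α=2, u≡1; β=3, v≡8 (mod 11); (1|11)=+1, (8|11)=-1; sign (−1)^0·+1^3·-1^2 = +1.
(a,b)_29: α=-2, u≡21; β=-5, v≡27 (mod 29); (21|29)=-1, (27|29)=-1; sign (−1)^0·-1^-5·-1^-2 = -1.
(-19, -418209 / ℚ) ramifies at {3, 19, 29, ∞}: a division algebra.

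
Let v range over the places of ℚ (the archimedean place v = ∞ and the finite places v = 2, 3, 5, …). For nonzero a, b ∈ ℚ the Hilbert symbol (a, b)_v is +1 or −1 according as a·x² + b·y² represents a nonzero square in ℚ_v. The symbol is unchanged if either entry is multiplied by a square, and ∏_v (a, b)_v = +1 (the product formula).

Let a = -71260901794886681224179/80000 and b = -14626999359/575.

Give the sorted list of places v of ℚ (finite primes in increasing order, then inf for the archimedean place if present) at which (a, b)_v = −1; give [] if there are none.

Mod squares: a ≡ -102, b ≡ -9418017. Check v ∈ {∞, 2, 3, 5, 7, 17, 23, 31, 37}.
v=17: a=17^3·(≡3), b=17^1·(≡3) mod 17; (3|17)=-1, (3|17)=-1; (−1)^{3·1·8}·(-1)^1·(-1)^3 = +1.
v=37: a=37^2·(≡28), b=37^1·(≡19) mod 37; (28|37)=+1, (19|37)=-1; (−1)^{2·1·18}·(+1)^1·(-1)^2 = +1.
v=∞: -102 < 0 and -9418017 < 0  ⇒  (a,b)_∞ = -1.
v=7: a=7^6·(≡5), b=7^3·(≡2) mod 7; (5|7)=-1, (2|7)=+1; (−1)^{6·3·3}·(-1)^3·(+1)^6 = -1.
v=5: a=5^-4·(≡2), b=5^-2·(≡2) mod 5; (2|5)=-1, (2|5)=-1; (−1)^{-4·-2·2}·(-1)^-2·(-1)^-4 = +1.
v=3: a=3^11·(≡2), b=3^7·(≡2) mod 3; (2|3)=-1, (2|3)=-1; (−1)^{11·7·1}·(-1)^7·(-1)^11 = -1.
v=23: a=23^2·(≡8), b=23^-1·(≡13) mod 23; (8|23)=+1, (13|23)=+1; (−1)^{2·-1·11}·(+1)^-1·(+1)^2 = +1.
v=2: v_2(a)=-7, v_2(b)=0; units ≡ 5, 7 (mod 8); ε·ε+αω+βω = 0·1+-7·0+0·1 ≡ 0  ⇒  (a,b)_2 = +1.
v=31: a=31^2·(≡13), b=31^1·(≡13) mod 31; (13|31)=-1, (13|31)=-1; (−1)^{2·1·15}·(-1)^1·(-1)^2 = -1.
(-102, -9418017 / ℚ) ramifies at {3, 7, 31, ∞}: a division algebra.

[3, 7, 31, inf]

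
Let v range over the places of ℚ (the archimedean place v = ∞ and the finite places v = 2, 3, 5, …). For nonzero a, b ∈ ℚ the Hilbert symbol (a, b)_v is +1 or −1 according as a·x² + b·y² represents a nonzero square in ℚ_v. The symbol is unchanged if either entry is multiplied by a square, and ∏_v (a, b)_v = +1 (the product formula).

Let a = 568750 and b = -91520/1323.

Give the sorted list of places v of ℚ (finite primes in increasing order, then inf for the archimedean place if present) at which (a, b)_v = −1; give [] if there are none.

[2, 11]

Mod squares: a ≡ 910, b ≡ -4290. Check v ∈ {∞, 2, 3, 5, 7, 11, 13}.
v=11: a=11^0·(≡6), b=11^1·(≡6) mod 11; (6|11)=-1, (6|11)=-1; (−1)^{0·1·5}·(-1)^1·(-1)^0 = -1.
v=7: a=7^1·(≡1), b=7^-2·(≡2) mod 7; (1|7)=+1, (2|7)=+1; (−1)^{1·-2·3}·(+1)^-2·(+1)^1 = +1.
v=2: v_2(a)=1, v_2(b)=7; units ≡ 7, 7 (mod 8); ε·ε+αω+βω = 1·1+1·0+7·0 ≡ 1  ⇒  (a,b)_2 = -1.
v=∞: 910 > 0 and -4290 < 0  ⇒  (a,b)_∞ = +1.
v=5: a=5^5·(≡2), b=5^1·(≡2) mod 5; (2|5)=-1, (2|5)=-1; (−1)^{5·1·2}·(-1)^1·(-1)^5 = +1.
v=3: a=3^0·(≡1), b=3^-3·(≡1) mod 3; (1|3)=+1, (1|3)=+1; (−1)^{0·-3·1}·(+1)^-3·(+1)^0 = +1.
v=13: a=13^1·(≡5), b=13^1·(≡11) mod 13; (5|13)=-1, (11|13)=-1; (−1)^{1·1·6}·(-1)^1·(-1)^1 = +1.
|Ram(910, -4290)| = 2, even; anisotropic at {2, 11}.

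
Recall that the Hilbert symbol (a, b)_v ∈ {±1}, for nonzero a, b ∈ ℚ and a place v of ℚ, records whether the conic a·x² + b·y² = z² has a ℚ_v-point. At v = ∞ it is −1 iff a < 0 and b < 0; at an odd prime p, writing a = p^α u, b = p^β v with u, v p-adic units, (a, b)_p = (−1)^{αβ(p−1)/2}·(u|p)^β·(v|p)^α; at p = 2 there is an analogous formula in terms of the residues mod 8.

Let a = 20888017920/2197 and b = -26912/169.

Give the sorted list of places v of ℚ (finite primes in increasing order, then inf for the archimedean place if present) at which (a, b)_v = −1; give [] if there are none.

Mod squares: a ≡ 715, b ≡ -2. Check v ∈ {∞, 2, 3, 5, 7, 11, 13, 29}.
v=5: a=5^1·(≡2), b=5^0·(≡2) mod 5; (2|5)=-1, (2|5)=-1; (−1)^{1·0·2}·(-1)^0·(-1)^1 = -1.
v=7: a=7^2·(≡4), b=7^0·(≡3) mod 7; (4|7)=+1, (3|7)=-1; (−1)^{2·0·3}·(+1)^0·(-1)^2 = +1.
v=2: v_2(a)=10, v_2(b)=5; units ≡ 3, 7 (mod 8); ε·ε+αω+βω = 1·1+10·0+5·1 ≡ 0  ⇒  (a,b)_2 = +1.
v=13: a=13^-3·(≡3), b=13^-2·(≡11) mod 13; (3|13)=+1, (11|13)=-1; (−1)^{-3·-2·6}·(+1)^-2·(-1)^-3 = -1.
v=3: a=3^2·(≡1), b=3^0·(≡1) mod 3; (1|3)=+1, (1|3)=+1; (−1)^{2·0·1}·(+1)^0·(+1)^2 = +1.
v=29: a=29^2·(≡19), b=29^2·(≡18) mod 29; (19|29)=-1, (18|29)=-1; (−1)^{2·2·14}·(-1)^2·(-1)^2 = +1.
v=11: a=11^1·(≡10), b=11^0·(≡4) mod 11; (10|11)=-1, (4|11)=+1; (−1)^{1·0·5}·(-1)^0·(+1)^1 = +1.
v=∞: 715 > 0 and -2 < 0  ⇒  (a,b)_∞ = +1.
Ram(715, -2) = {5, 13}; no ℚ_5-point on the conic.

[5, 13]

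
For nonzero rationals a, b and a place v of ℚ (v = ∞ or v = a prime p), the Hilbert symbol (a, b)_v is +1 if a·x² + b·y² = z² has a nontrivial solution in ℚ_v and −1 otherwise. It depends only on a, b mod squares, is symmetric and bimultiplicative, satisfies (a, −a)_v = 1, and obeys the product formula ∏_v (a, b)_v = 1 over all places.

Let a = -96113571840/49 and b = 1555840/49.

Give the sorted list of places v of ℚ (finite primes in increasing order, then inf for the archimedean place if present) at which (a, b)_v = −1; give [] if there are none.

[2, 11]

Mod squares: a ≡ -510, b ≡ 24310. Check v ∈ {∞, 2, 3, 5, 7, 11, 13, 17}.
v=7: a=7^-2·(≡1), b=7^-2·(≡6) mod 7; (1|7)=+1, (6|7)=-1; (−1)^{-2·-2·3}·(+1)^-2·(-1)^-2 = +1.
v=∞: -510 < 0 and 24310 > 0  ⇒  (a,b)_∞ = +1.
v=11: a=11^2·(≡2), b=11^1·(≡7) mod 11; (2|11)=-1, (7|11)=-1; (−1)^{2·1·5}·(-1)^1·(-1)^2 = -1.
v=17: a=17^1·(≡8), b=17^1·(≡4) mod 17; (8|17)=+1, (4|17)=+1; (−1)^{1·1·8}·(+1)^1·(+1)^1 = +1.
v=13: a=13^2·(≡9), b=13^1·(≡8) mod 13; (9|13)=+1, (8|13)=-1; (−1)^{2·1·6}·(+1)^1·(-1)^2 = +1.
v=5: a=5^1·(≡3), b=5^1·(≡2) mod 5; (3|5)=-1, (2|5)=-1; (−1)^{1·1·2}·(-1)^1·(-1)^1 = +1.
v=2: v_2(a)=11, v_2(b)=7; units ≡ 1, 3 (mod 8); ε·ε+αω+βω = 0·1+11·1+7·0 ≡ 1  ⇒  (a,b)_2 = -1.
v=3: a=3^3·(≡1), b=3^0·(≡1) mod 3; (1|3)=+1, (1|3)=+1; (−1)^{3·0·1}·(+1)^0·(+1)^3 = +1.
|Ram(-510, 24310)| = 2, even; anisotropic at {2, 11}.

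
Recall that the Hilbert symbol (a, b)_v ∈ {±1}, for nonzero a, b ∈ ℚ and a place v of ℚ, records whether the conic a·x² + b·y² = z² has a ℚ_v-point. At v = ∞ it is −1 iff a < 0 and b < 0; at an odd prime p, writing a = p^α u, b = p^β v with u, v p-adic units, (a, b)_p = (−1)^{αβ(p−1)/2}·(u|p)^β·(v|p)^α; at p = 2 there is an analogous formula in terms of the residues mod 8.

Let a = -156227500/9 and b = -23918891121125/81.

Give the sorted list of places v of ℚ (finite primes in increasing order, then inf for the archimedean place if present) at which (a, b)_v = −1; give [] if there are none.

[11, 13, 19, inf]

(a, b) ≡ (-62491, -5) mod (ℚ^×)²; places V = {2, 3, 5, 7, 11, 13, 19, 23, ∞}.
(a,b)_11: α=1, u≡2; β=2, v≡7 (mod 11); (2|11)=-1, (7|11)=-1; sign (−1)^0·-1^2·-1^1 = -1.
(a,b)_19: α=1, u≡6; β=2, v≡2 (mod 19); (6|19)=+1, (2|19)=-1; sign (−1)^0·+1^2·-1^1 = -1.
(a,b)_13: α=1, u≡10; β=2, v≡7 (mod 13); (10|13)=+1, (7|13)=-1; sign (−1)^0·+1^2·-1^1 = -1.
(a,b)_2: α=2, β=0; u≡5, v≡3 (mod 8); ε(u)ε(v)=0·1, αω(v)=2·1, βω(u)=0·1; sum ≡ 0  ⇒  +1.
(a,b)_23: α=1, u≡10; β=2, v≡12 (mod 23); (10|23)=-1, (12|23)=+1; sign (−1)^0·-1^2·+1^1 = +1.
(a,b)_5: α=4, u≡4; β=3, v≡1 (mod 5); (4|5)=+1, (1|5)=+1; sign (−1)^0·+1^3·+1^4 = +1.
(a,b)_3: α=-2, u≡2; β=-4, v≡1 (mod 3); (2|3)=-1, (1|3)=+1; sign (−1)^0·-1^-4·+1^-2 = +1.
(a,b)_∞: sgn(-62491)=−, sgn(-5)=−, so -1.
(a,b)_7: α=0, u≡6; β=2, v≡1 (mod 7); (6|7)=-1, (1|7)=+1; sign (−1)^0·-1^2·+1^0 = +1.
Ram(-62491, -5) = {11, 13, 19, ∞}; no ℚ_11-point on the conic.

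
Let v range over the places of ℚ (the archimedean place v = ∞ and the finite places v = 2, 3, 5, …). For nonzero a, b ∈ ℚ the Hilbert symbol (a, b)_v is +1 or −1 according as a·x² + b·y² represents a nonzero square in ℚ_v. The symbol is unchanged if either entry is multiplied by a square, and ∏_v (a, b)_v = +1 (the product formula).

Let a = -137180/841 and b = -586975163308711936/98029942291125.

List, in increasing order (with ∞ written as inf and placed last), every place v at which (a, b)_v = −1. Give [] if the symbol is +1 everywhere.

[17, inf]

Mod squares: a ≡ -95, b ≡ -170. Check v ∈ {∞, 2, 3, 5, 11, 13, 17, 19, 29, 47}.
v=13: a=13^0·(≡1), b=13^-2·(≡1) mod 13; (1|13)=+1, (1|13)=+1; (−1)^{0·-2·6}·(+1)^-2·(+1)^0 = +1.
v=29: a=29^-2·(≡19), b=29^-4·(≡24) mod 29; (19|29)=-1, (24|29)=+1; (−1)^{-2·-4·14}·(-1)^-4·(+1)^-2 = +1.
v=17: a=17^0·(≡14), b=17^1·(≡11) mod 17; (14|17)=-1, (11|17)=-1; (−1)^{0·1·8}·(-1)^1·(-1)^0 = -1.
v=∞: -95 < 0 and -170 < 0  ⇒  (a,b)_∞ = -1.
v=3: a=3^0·(≡1), b=3^-8·(≡1) mod 3; (1|3)=+1, (1|3)=+1; (−1)^{0·-8·1}·(+1)^-8·(+1)^0 = +1.
v=47: a=47^0·(≡35), b=47^2·(≡2) mod 47; (35|47)=-1, (2|47)=+1; (−1)^{0·2·23}·(-1)^2·(+1)^0 = +1.
v=2: v_2(a)=2, v_2(b)=13; units ≡ 1, 3 (mod 8); ε·ε+αω+βω = 0·1+2·1+13·0 ≡ 0  ⇒  (a,b)_2 = +1.
v=19: a=19^3·(≡15), b=19^4·(≡17) mod 19; (15|19)=-1, (17|19)=+1; (−1)^{3·4·9}·(-1)^4·(+1)^3 = +1.
v=5: a=5^1·(≡4), b=5^-3·(≡1) mod 5; (4|5)=+1, (1|5)=+1; (−1)^{1·-3·2}·(+1)^-3·(+1)^1 = +1.
v=11: a=11^0·(≡9), b=11^4·(≡6) mod 11; (9|11)=+1, (6|11)=-1; (−1)^{0·4·5}·(+1)^4·(-1)^0 = +1.
(-95, -170 / ℚ) ramifies at {17, ∞}: a division algebra.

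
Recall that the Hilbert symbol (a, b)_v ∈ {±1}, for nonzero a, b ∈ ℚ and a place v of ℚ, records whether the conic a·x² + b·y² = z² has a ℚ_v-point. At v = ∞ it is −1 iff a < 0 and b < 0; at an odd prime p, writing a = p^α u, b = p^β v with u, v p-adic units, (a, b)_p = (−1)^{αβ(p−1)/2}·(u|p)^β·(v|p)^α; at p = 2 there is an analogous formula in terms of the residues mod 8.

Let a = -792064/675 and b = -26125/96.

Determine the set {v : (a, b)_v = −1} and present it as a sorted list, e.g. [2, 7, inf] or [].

[5, 11, 17, inf]

Mod squares: a ≡ -9282, b ≡ -6270. Check v ∈ {∞, 2, 3, 5, 7, 11, 13, 17, 19}.
v=7: a=7^1·(≡1), b=7^0·(≡4) mod 7; (1|7)=+1, (4|7)=+1; (−1)^{1·0·3}·(+1)^0·(+1)^1 = +1.
v=5: a=5^-2·(≡3), b=5^3·(≡1) mod 5; (3|5)=-1, (1|5)=+1; (−1)^{-2·3·2}·(-1)^3·(+1)^-2 = -1.
v=19: a=19^0·(≡16), b=19^1·(≡12) mod 19; (16|19)=+1, (12|19)=-1; (−1)^{0·1·9}·(+1)^1·(-1)^0 = +1.
v=11: a=11^0·(≡6), b=11^1·(≡7) mod 11; (6|11)=-1, (7|11)=-1; (−1)^{0·1·5}·(-1)^1·(-1)^0 = -1.
v=13: a=13^1·(≡10), b=13^0·(≡1) mod 13; (10|13)=+1, (1|13)=+1; (−1)^{1·0·6}·(+1)^0·(+1)^1 = +1.
v=3: a=3^-3·(≡2), b=3^-1·(≡1) mod 3; (2|3)=-1, (1|3)=+1; (−1)^{-3·-1·1}·(-1)^-1·(+1)^-3 = +1.
v=2: v_2(a)=9, v_2(b)=-5; units ≡ 7, 1 (mod 8); ε·ε+αω+βω = 1·0+9·0+-5·0 ≡ 0  ⇒  (a,b)_2 = +1.
v=∞: -9282 < 0 and -6270 < 0  ⇒  (a,b)_∞ = -1.
v=17: a=17^1·(≡16), b=17^0·(≡5) mod 17; (16|17)=+1, (5|17)=-1; (−1)^{1·0·8}·(+1)^0·(-1)^1 = -1.
Ram(-9282, -6270) = {5, 11, 17, ∞}; no ℚ_5-point on the conic.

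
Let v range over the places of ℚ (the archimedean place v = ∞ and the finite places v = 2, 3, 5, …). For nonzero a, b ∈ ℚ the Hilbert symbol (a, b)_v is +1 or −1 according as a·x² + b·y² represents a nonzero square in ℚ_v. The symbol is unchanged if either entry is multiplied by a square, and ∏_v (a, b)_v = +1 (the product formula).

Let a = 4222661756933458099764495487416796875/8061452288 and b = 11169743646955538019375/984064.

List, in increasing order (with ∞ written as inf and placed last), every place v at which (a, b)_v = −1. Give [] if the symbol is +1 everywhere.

[2, 11, 13, 43]

(a, b) ≡ (578006, 319) mod (ℚ^×)²; places V = {2, 3, 5, 7, 11, 13, 29, 31, 43, 47, ∞}.
(a,b)_13: α=5, u≡8; β=4, v≡5 (mod 13); (8|13)=-1, (5|13)=-1; sign (−1)^0·-1^4·-1^5 = -1.
(a,b)_47: α=3, u≡19; β=2, v≡37 (mod 47); (19|47)=-1, (37|47)=+1; sign (−1)^0·-1^2·+1^3 = +1.
(a,b)_3: α=12, u≡2; β=4, v≡1 (mod 3); (2|3)=-1, (1|3)=+1; sign (−1)^0·-1^4·+1^12 = +1.
(a,b)_5: α=8, u≡4; β=4, v≡4 (mod 5); (4|5)=+1, (4|5)=+1; sign (−1)^0·+1^4·+1^8 = +1.
(a,b)_11: α=5, u≡10; β=3, v≡7 (mod 11); (10|11)=-1, (7|11)=-1; sign (−1)^1·-1^3·-1^5 = -1.
(a,b)_2: α=-23, β=-10; u≡3, v≡7 (mod 8); ε(u)ε(v)=1·1, αω(v)=-23·0, βω(u)=-10·1; sum ≡ 1  ⇒  -1.
(a,b)_7: α=2, u≡1; β=2, v≡1 (mod 7); (1|7)=+1, (1|7)=+1; sign (−1)^0·+1^2·+1^2 = +1.
(a,b)_29: α=2, u≡13; β=1, v≡12 (mod 29); (13|29)=+1, (12|29)=-1; sign (−1)^0·+1^1·-1^2 = +1.
(a,b)_43: α=3, u≡42; β=2, v≡7 (mod 43); (42|43)=-1, (7|43)=-1; sign (−1)^0·-1^2·-1^3 = -1.
(a,b)_31: α=-2, u≡21; β=-2, v≡8 (mod 31); (21|31)=-1, (8|31)=+1; sign (−1)^0·-1^-2·+1^-2 = +1.
(a,b)_∞: sgn(578006)=+, sgn(319)=+, so +1.
|Ram(578006, 319)| = 4, even; anisotropic at {2, 11, 13, 43}.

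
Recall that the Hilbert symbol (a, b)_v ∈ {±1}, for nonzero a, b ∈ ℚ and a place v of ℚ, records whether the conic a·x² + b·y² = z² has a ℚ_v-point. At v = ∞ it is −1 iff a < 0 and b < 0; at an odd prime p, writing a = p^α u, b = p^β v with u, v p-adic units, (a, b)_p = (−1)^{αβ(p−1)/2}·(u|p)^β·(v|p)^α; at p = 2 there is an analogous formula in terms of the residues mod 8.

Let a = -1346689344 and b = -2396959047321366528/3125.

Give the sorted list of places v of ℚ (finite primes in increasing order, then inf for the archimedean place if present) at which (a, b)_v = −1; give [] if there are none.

[3, 7, 13, inf]

(a, b) ≡ (-21, -15015) mod (ℚ^×)²; places V = {2, 3, 5, 7, 11, 13, ∞}.
(a,b)_2: α=6, β=12; u≡3, v≡1 (mod 8); ε(u)ε(v)=1·0, αω(v)=6·0, βω(u)=12·1; sum ≡ 0  ⇒  +1.
(a,b)_5: α=0, u≡1; β=-5, v≡2 (mod 5); (1|5)=+1, (2|5)=-1; sign (−1)^0·+1^-5·-1^0 = +1.
(a,b)_11: α=2, u≡4; β=3, v≡6 (mod 11); (4|11)=+1, (6|11)=-1; sign (−1)^0·+1^3·-1^2 = +1.
(a,b)_7: α=3, u≡1; β=7, v≡4 (mod 7); (1|7)=+1, (4|7)=+1; sign (−1)^1·+1^7·+1^3 = -1.
(a,b)_∞: sgn(-21)=−, sgn(-15015)=−, so -1.
(a,b)_13: α=2, u≡8; β=3, v≡11 (mod 13); (8|13)=-1, (11|13)=-1; sign (−1)^0·-1^3·-1^2 = -1.
(a,b)_3: α=1, u≡2; β=5, v≡2 (mod 3); (2|3)=-1, (2|3)=-1; sign (−1)^1·-1^5·-1^1 = -1.
|Ram(-21, -15015)| = 4, even; anisotropic at {3, 7, 13, ∞}.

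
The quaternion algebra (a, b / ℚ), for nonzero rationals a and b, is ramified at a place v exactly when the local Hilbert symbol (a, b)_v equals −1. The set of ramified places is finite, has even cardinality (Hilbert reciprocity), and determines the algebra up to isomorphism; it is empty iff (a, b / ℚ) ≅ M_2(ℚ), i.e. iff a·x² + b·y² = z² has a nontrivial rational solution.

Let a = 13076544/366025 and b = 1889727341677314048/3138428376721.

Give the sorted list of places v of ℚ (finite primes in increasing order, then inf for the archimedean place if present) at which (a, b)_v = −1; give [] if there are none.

Mod squares: a ≡ 1209, b ≡ 44733. Check v ∈ {∞, 2, 3, 5, 7, 11, 13, 31, 37}.
v=7: a=7^0·(≡6), b=7^2·(≡6) mod 7; (6|7)=-1, (6|7)=-1; (−1)^{0·2·3}·(-1)^2·(-1)^0 = +1.
v=5: a=5^-2·(≡4), b=5^0·(≡3) mod 5; (4|5)=+1, (3|5)=-1; (−1)^{-2·0·2}·(+1)^0·(-1)^-2 = +1.
v=11: a=11^-4·(≡10), b=11^-12·(≡8) mod 11; (10|11)=-1, (8|11)=-1; (−1)^{-4·-12·5}·(-1)^-12·(-1)^-4 = +1.
v=∞: 1209 > 0 and 44733 > 0  ⇒  (a,b)_∞ = +1.
v=2: v_2(a)=6, v_2(b)=16; units ≡ 1, 5 (mod 8); ε·ε+αω+βω = 0·0+6·1+16·0 ≡ 0  ⇒  (a,b)_2 = +1.
v=13: a=13^3·(≡5), b=13^3·(≡9) mod 13; (5|13)=-1, (9|13)=+1; (−1)^{3·3·6}·(-1)^3·(+1)^3 = -1.
v=31: a=31^1·(≡28), b=31^3·(≡22) mod 31; (28|31)=+1, (22|31)=-1; (−1)^{1·3·15}·(+1)^3·(-1)^1 = +1.
v=3: a=3^1·(≡1), b=3^5·(≡1) mod 3; (1|3)=+1, (1|3)=+1; (−1)^{1·5·1}·(+1)^5·(+1)^1 = -1.
v=37: a=37^0·(≡9), b=37^1·(≡36) mod 37; (9|37)=+1, (36|37)=+1; (−1)^{0·1·18}·(+1)^1·(+1)^0 = +1.
Ram(1209, 44733) = {3, 13}; no ℚ_3-point on the conic.

[3, 13]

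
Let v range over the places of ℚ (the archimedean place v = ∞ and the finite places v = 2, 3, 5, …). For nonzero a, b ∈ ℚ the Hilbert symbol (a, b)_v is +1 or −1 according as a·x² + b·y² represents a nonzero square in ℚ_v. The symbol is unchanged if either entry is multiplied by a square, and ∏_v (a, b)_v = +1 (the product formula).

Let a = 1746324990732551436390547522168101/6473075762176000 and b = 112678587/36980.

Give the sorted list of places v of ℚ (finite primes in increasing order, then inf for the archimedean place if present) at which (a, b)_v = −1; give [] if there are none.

[3, 7, 23, 29]

Mod squares: a ≡ 1345890, b ≡ 2415. Check v ∈ {∞, 2, 3, 5, 7, 13, 17, 23, 29, 43}.
v=2: v_2(a)=-13, v_2(b)=-2; units ≡ 1, 7 (mod 8); ε·ε+αω+βω = 0·1+-13·0+-2·0 ≡ 0  ⇒  (a,b)_2 = +1.
v=23: a=23^10·(≡11), b=23^3·(≡2) mod 23; (11|23)=-1, (2|23)=+1; (−1)^{10·3·11}·(-1)^3·(+1)^10 = -1.
v=43: a=43^-6·(≡32), b=43^-2·(≡7) mod 43; (32|43)=-1, (7|43)=-1; (−1)^{-6·-2·21}·(-1)^-2·(-1)^-6 = +1.
v=17: a=17^1·(≡1), b=17^0·(≡4) mod 17; (1|17)=+1, (4|17)=+1; (−1)^{1·0·8}·(+1)^0·(+1)^1 = +1.
v=29: a=29^1·(≡27), b=29^0·(≡3) mod 29; (27|29)=-1, (3|29)=-1; (−1)^{1·0·14}·(-1)^0·(-1)^1 = -1.
v=7: a=7^11·(≡4), b=7^3·(≡1) mod 7; (4|7)=+1, (1|7)=+1; (−1)^{11·3·3}·(+1)^3·(+1)^11 = -1.
v=3: a=3^9·(≡1), b=3^3·(≡1) mod 3; (1|3)=+1, (1|3)=+1; (−1)^{9·3·1}·(+1)^3·(+1)^9 = -1.
v=13: a=13^3·(≡11), b=13^0·(≡1) mod 13; (11|13)=-1, (1|13)=+1; (−1)^{3·0·6}·(-1)^0·(+1)^3 = +1.
v=∞: 1345890 > 0 and 2415 > 0  ⇒  (a,b)_∞ = +1.
v=5: a=5^-3·(≡2), b=5^-1·(≡2) mod 5; (2|5)=-1, (2|5)=-1; (−1)^{-3·-1·2}·(-1)^-1·(-1)^-3 = +1.
(1345890, 2415 / ℚ) ramifies at {3, 7, 23, 29}: a division algebra.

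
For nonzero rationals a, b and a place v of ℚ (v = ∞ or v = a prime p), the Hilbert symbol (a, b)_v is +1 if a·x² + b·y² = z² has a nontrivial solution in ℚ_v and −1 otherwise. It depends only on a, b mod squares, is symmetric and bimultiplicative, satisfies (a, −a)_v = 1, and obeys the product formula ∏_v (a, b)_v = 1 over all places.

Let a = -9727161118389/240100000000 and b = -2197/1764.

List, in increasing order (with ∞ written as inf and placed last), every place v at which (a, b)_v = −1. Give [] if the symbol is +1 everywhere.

(a, b) ≡ (-429, -13) mod (ℚ^×)²; places V = {2, 3, 5, 7, 11, 13, ∞}.
(a,b)_13: α=5, u≡7; β=3, v≡10 (mod 13); (7|13)=-1, (10|13)=+1; sign (−1)^0·-1^3·+1^5 = -1.
(a,b)_7: α=-4, u≡3; β=-2, v≡1 (mod 7); (3|7)=-1, (1|7)=+1; sign (−1)^0·-1^-2·+1^-4 = +1.
(a,b)_5: α=-8, u≡1; β=0, v≡2 (mod 5); (1|5)=+1, (2|5)=-1; sign (−1)^0·+1^0·-1^-8 = +1.
(a,b)_∞: sgn(-429)=−, sgn(-13)=−, so -1.
(a,b)_2: α=-8, β=-2; u≡3, v≡3 (mod 8); ε(u)ε(v)=1·1, αω(v)=-8·1, βω(u)=-2·1; sum ≡ 1  ⇒  -1.
(a,b)_3: α=9, u≡1; β=-2, v≡2 (mod 3); (1|3)=+1, (2|3)=-1; sign (−1)^0·+1^-2·-1^9 = -1.
(a,b)_11: α=3, u≡5; β=0, v≡9 (mod 11); (5|11)=+1, (9|11)=+1; sign (−1)^0·+1^0·+1^3 = +1.
Ram(-429, -13) = {2, 3, 13, ∞}; no ℚ_2-point on the conic.

[2, 3, 13, inf]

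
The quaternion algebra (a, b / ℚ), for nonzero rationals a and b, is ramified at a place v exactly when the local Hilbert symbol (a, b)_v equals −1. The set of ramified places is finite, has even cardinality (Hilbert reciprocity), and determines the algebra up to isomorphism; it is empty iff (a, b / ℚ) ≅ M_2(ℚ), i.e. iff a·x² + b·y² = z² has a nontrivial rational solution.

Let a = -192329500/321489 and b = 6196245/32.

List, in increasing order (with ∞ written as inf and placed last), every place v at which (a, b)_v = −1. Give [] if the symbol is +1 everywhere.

(a, b) ≡ (-55, 5610) mod (ℚ^×)²; places V = {2, 3, 5, 7, 11, 17, 47, ∞}.
(a,b)_5: α=3, u≡1; β=1, v≡2 (mod 5); (1|5)=+1, (2|5)=-1; sign (−1)^0·+1^1·-1^3 = -1.
(a,b)_7: α=-2, u≡4; β=0, v≡5 (mod 7); (4|7)=+1, (5|7)=-1; sign (−1)^0·+1^0·-1^-2 = +1.
(a,b)_2: α=2, β=-5; u≡1, v≡5 (mod 8); ε(u)ε(v)=0·0, αω(v)=2·1, βω(u)=-5·0; sum ≡ 0  ⇒  +1.
(a,b)_11: α=3, u≡6; β=1, v≡4 (mod 11); (6|11)=-1, (4|11)=+1; sign (−1)^1·-1^1·+1^3 = +1.
(a,b)_47: α=0, u≡26; β=2, v≡1 (mod 47); (26|47)=-1, (1|47)=+1; sign (−1)^0·-1^2·+1^0 = +1.
(a,b)_3: α=-8, u≡2; β=1, v≡1 (mod 3); (2|3)=-1, (1|3)=+1; sign (−1)^0·-1^1·+1^-8 = -1.
(a,b)_17: α=2, u≡8; β=1, v≡6 (mod 17); (8|17)=+1, (6|17)=-1; sign (−1)^0·+1^1·-1^2 = +1.
(a,b)_∞: sgn(-55)=−, sgn(5610)=+, so +1.
Ram(-55, 5610) = {3, 5}; no ℚ_3-point on the conic.

[3, 5]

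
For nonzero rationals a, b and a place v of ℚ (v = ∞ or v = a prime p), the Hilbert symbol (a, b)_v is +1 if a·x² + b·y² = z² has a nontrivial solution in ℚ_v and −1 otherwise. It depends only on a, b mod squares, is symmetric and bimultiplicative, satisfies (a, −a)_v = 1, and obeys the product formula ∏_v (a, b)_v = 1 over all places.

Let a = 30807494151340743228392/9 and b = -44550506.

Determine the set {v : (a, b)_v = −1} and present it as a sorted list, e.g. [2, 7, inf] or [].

(a, b) ≡ (2618, -26) mod (ℚ^×)²; places V = {2, 3, 7, 11, 13, 17, ∞}.
(a,b)_3: α=-2, u≡2; β=0, v≡1 (mod 3); (2|3)=-1, (1|3)=+1; sign (−1)^0·-1^0·+1^-2 = +1.
(a,b)_13: α=2, u≡7; β=1, v≡7 (mod 13); (7|13)=-1, (7|13)=-1; sign (−1)^0·-1^1·-1^2 = -1.
(a,b)_∞: sgn(2618)=+, sgn(-26)=−, so +1.
(a,b)_17: α=5, u≡2; β=2, v≡2 (mod 17); (2|17)=+1, (2|17)=+1; sign (−1)^0·+1^2·+1^5 = +1.
(a,b)_11: α=7, u≡8; β=2, v≡6 (mod 11); (8|11)=-1, (6|11)=-1; sign (−1)^0·-1^2·-1^7 = -1.
(a,b)_7: α=7, u≡3; β=2, v≡1 (mod 7); (3|7)=-1, (1|7)=+1; sign (−1)^0·-1^2·+1^7 = +1.
(a,b)_2: α=3, β=1; u≡5, v≡3 (mod 8); ε(u)ε(v)=0·1, αω(v)=3·1, βω(u)=1·1; sum ≡ 0  ⇒  +1.
|Ram(2618, -26)| = 2, even; anisotropic at {11, 13}.

[11, 13]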